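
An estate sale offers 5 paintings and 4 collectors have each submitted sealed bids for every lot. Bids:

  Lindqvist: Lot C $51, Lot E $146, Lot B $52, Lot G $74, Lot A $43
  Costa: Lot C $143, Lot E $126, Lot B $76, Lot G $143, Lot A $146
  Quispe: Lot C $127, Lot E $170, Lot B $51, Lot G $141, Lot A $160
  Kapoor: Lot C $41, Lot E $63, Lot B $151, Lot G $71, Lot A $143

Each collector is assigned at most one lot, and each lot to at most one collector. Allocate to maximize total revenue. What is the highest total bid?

Max total: $600

Optimal: Lindqvist→Lot E ($146), Costa→Lot C ($143), Quispe→Lot A ($160), Kapoor→Lot B ($151) — total 146+143+160+151 = $600.
Row-greedy (each collector in turn takes its best remaining lot) gives $584, worse by 16.
Swapping Lindqvist↔Quispe (Lindqvist→Lot A $43, Quispe→Lot E $170) loses 93.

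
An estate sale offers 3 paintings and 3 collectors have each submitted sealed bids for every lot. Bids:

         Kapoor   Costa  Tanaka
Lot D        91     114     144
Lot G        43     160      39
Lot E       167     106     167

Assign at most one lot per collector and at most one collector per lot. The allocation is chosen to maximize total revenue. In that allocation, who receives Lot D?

Tanaka receives Lot D.

Optimal: Kapoor→Lot E ($167), Costa→Lot G ($160), Tanaka→Lot D ($144) — total 167+160+144 = $471.
Swapping Kapoor↔Tanaka (Kapoor→Lot D $91, Tanaka→Lot E $167) loses 53.
Tanaka's own top lot is Lot E ($167), but forcing Tanaka→Lot E and reassigning the rest optimally gives only $418 — worse by 53.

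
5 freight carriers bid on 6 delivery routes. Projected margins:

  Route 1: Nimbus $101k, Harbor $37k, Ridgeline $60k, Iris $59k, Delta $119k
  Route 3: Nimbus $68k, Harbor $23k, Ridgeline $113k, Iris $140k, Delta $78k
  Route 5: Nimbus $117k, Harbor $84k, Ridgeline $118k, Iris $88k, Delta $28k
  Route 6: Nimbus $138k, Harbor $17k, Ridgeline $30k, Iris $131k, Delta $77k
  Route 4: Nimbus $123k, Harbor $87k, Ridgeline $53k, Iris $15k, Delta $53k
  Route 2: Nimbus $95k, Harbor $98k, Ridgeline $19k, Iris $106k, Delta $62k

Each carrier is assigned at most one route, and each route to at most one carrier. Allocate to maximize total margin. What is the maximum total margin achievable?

This is a one-to-one assignment (maximum-weight bipartite matching).
Optimal: Nimbus→Route 6 ($138k), Harbor→Route 2 ($98k), Ridgeline→Route 5 ($118k), Iris→Route 3 ($140k), Delta→Route 1 ($119k) — total 138+98+118+140+119 = $613k.

Maximum total: $613k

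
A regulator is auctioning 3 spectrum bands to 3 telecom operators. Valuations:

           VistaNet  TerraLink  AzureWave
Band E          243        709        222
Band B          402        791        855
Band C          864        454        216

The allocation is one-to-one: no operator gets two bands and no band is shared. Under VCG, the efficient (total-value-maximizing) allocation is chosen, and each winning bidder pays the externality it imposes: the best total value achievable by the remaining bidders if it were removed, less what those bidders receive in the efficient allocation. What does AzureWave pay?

AzureWave pays $82M.

Efficient allocation: VistaNet→Band C ($864M), TerraLink→Band E ($709M), AzureWave→Band B ($855M); total welfare W = $2428M.
AzureWave receives Band B at value $855M, so the others get W − 855 = $1573M.
Without AzureWave: best allocation of the remaining 2 bidders over all 3 bands is VistaNet→Band C ($864M), TerraLink→Band B ($791M), total $1655M.
VCG payment = (others' best without AzureWave) − (others' welfare with AzureWave) = 1655 − 1573 = $82M.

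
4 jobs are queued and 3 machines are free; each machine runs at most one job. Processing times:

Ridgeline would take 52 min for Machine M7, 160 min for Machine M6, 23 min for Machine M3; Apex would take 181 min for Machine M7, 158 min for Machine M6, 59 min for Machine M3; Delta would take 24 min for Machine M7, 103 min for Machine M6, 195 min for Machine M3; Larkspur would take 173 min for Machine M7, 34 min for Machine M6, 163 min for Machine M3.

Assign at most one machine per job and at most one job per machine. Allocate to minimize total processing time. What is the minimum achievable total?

This is the linear assignment problem.
Optimal: Delta→Machine M7 (24 min), Larkspur→Machine M6 (34 min), Ridgeline→Machine M3 (23 min) — total 24+34+23 = 81 min.
Next-best assignment: Delta→Machine M7, Larkspur→Machine M6, Apex→Machine M3 = 117 min.
Swapping Larkspur↔Delta (Larkspur→Machine M7 173 min, Delta→Machine M6 103 min) adds 218.

Minimum total: 81 min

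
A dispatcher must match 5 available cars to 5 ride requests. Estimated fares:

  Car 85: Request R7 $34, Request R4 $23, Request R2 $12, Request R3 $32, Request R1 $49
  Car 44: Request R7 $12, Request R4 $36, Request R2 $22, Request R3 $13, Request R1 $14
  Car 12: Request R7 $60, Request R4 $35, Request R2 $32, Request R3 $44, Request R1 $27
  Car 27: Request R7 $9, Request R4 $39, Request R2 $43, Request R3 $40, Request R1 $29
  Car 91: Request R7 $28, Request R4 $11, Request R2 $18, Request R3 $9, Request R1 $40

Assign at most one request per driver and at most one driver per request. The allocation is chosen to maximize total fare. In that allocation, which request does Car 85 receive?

Optimal: Car 85→Request R3 ($32), Car 44→Request R4 ($36), Car 12→Request R7 ($60), Car 27→Request R2 ($43), Car 91→Request R1 ($40) — total 32+36+60+43+40 = $211.
Row-greedy (each driver in turn takes its best remaining request) gives $197, worse by 14.
Car 85's own top request is Request R1 ($49), but forcing Car 85→Request R1 and reassigning the rest optimally gives only $203 — worse by 8.

Car 85 receives Request R3.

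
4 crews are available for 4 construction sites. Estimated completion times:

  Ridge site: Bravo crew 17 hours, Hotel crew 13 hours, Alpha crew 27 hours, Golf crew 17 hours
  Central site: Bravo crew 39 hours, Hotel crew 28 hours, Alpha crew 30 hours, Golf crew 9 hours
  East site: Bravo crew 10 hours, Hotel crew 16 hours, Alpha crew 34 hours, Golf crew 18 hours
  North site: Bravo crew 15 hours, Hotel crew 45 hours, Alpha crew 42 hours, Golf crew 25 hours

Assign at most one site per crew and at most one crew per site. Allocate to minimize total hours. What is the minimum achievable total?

Minimum total: 67 hours

Optimal: Bravo crew→North site (15 hours), Hotel crew→East site (16 hours), Alpha crew→Ridge site (27 hours), Golf crew→Central site (9 hours) — total 15+16+27+9 = 67 hours.
No other one-to-one assignment undercuts 67 hours.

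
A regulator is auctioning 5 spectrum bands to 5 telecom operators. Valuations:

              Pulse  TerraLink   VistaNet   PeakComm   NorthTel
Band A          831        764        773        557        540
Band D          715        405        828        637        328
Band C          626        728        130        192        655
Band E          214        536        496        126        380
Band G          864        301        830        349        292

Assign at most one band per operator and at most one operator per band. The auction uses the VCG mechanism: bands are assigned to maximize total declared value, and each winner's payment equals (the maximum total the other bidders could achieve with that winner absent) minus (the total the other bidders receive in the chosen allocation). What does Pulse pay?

Pulse pays $228M.

Efficient allocation: Pulse→Band A ($831M), TerraLink→Band E ($536M), VistaNet→Band G ($830M), PeakComm→Band D ($637M), NorthTel→Band C ($655M); total welfare W = $3489M.
Pulse receives Band A at value $831M, so the others get W − 831 = $2658M.
Without Pulse: best allocation of the remaining 4 bidders over all 5 bands is TerraLink→Band A ($764M), VistaNet→Band G ($830M), PeakComm→Band D ($637M), NorthTel→Band C ($655M), total $2886M.
VCG payment = (others' best without Pulse) − (others' welfare with Pulse) = 2886 − 2658 = $228M.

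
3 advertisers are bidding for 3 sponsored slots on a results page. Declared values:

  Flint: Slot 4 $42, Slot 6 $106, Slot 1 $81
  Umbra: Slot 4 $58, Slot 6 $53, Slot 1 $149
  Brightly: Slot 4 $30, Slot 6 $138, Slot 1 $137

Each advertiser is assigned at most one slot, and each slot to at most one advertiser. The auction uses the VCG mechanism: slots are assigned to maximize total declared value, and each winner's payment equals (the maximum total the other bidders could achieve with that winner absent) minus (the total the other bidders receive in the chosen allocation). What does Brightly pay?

Brightly pays $64.

Efficient allocation: Flint→Slot 4 ($42), Umbra→Slot 1 ($149), Brightly→Slot 6 ($138); total welfare W = $329.
Brightly receives Slot 6 at value $138, so the others get W − 138 = $191.
Without Brightly: best allocation of the remaining 2 bidders over all 3 slots is Flint→Slot 6 ($106), Umbra→Slot 1 ($149), total $255.
VCG payment = (others' best without Brightly) − (others' welfare with Brightly) = 255 − 191 = $64.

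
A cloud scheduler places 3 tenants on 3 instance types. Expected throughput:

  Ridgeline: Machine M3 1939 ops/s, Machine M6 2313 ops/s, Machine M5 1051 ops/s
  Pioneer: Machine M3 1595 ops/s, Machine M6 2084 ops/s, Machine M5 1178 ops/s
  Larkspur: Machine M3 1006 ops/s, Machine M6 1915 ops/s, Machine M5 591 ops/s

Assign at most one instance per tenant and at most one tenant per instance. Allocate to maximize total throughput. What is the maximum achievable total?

Optimal: Ridgeline→Machine M3 (1939 ops/s), Pioneer→Machine M5 (1178 ops/s), Larkspur→Machine M6 (1915 ops/s) — total 1939+1178+1915 = 5032 ops/s.
Max-entry greedy (repeatedly take the single best remaining cell) gives 4499 ops/s, worse by 533.

Maximum total: 5032 ops/s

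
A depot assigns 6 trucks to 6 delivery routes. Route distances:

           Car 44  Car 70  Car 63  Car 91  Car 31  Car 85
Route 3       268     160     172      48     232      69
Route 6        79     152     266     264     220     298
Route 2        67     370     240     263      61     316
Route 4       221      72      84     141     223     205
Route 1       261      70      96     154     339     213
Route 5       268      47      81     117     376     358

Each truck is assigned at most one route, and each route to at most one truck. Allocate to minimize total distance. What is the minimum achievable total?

Optimal: Car 44→Route 6 (79 km), Car 70→Route 1 (70 km), Car 63→Route 4 (84 km), Car 91→Route 5 (117 km), Car 31→Route 2 (61 km), Car 85→Route 3 (69 km) — total 79+70+84+117+61+69 = 480 km.
Min-entry greedy (repeatedly take the single cheapest remaining cell) gives 532 km, worse by 52.
Checked against all permutations: 480 km is optimal.

Min total: 480 km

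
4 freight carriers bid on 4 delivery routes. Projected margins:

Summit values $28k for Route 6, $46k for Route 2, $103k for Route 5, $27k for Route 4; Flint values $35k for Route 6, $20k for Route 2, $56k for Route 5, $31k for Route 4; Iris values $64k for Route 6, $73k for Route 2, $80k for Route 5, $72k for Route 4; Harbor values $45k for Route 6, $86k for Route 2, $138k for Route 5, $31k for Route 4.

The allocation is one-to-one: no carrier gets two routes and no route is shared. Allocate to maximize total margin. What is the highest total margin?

Max total: $296k

Optimal: Summit→Route 5 ($103k), Flint→Route 6 ($35k), Iris→Route 4 ($72k), Harbor→Route 2 ($86k) — total 103+35+72+86 = $296k.
Column-greedy (each route in turn goes to its best remaining carrier) gives $284k, worse by 12.
Every other assignment is strictly worse.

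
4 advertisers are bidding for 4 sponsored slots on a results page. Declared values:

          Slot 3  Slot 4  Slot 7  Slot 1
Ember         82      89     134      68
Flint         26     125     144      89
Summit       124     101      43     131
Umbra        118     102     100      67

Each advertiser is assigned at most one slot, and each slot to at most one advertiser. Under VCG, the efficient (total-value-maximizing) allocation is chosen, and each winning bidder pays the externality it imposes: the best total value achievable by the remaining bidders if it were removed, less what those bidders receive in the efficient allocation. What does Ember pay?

Ember pays $19.

Efficient allocation: Ember→Slot 7 ($134), Flint→Slot 4 ($125), Summit→Slot 1 ($131), Umbra→Slot 3 ($118); total welfare W = $508.
Ember receives Slot 7 at value $134, so the others get W − 134 = $374.
Without Ember: best allocation of the remaining 3 bidders over all 4 slots is Flint→Slot 7 ($144), Summit→Slot 1 ($131), Umbra→Slot 3 ($118), total $393.
VCG payment = (others' best without Ember) − (others' welfare with Ember) = 393 − 374 = $19.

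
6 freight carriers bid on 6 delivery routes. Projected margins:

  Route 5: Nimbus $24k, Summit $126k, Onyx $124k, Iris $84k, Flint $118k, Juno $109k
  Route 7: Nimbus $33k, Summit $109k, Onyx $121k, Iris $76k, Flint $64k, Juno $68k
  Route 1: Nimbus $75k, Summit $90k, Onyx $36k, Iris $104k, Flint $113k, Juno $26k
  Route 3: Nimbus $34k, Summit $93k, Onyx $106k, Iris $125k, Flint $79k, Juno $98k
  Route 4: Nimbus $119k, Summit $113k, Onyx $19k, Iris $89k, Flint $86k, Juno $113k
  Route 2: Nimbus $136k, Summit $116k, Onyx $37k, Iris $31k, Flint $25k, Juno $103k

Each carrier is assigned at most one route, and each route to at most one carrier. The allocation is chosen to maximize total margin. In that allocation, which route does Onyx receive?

Optimal: Nimbus→Route 2 ($136k), Summit→Route 5 ($126k), Onyx→Route 7 ($121k), Iris→Route 3 ($125k), Flint→Route 1 ($113k), Juno→Route 4 ($113k) — total 136+126+121+125+113+113 = $734k.
Column-greedy (each route in turn goes to its best remaining carrier) gives $707k, worse by 27.
Next-best assignment: Nimbus→Route 2, Summit→Route 7, Onyx→Route 5, Iris→Route 3, Flint→Route 1, Juno→Route 4 = $720k.
Swapping Onyx↔Nimbus (Onyx→Route 2 $37k, Nimbus→Route 7 $33k) loses 187.
Onyx's own top route is Route 5 ($124k), but forcing Onyx→Route 5 and reassigning the rest optimally gives only $720k — worse by 14.

Onyx receives Route 7.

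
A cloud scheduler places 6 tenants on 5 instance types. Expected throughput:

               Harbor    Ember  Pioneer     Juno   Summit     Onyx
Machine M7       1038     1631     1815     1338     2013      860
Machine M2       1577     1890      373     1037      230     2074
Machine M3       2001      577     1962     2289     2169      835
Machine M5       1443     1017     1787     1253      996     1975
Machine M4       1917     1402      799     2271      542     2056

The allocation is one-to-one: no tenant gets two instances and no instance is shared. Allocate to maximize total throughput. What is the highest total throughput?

This is the linear assignment problem.
Optimal: Summit→Machine M7 (2013 ops/s), Ember→Machine M2 (1890 ops/s), Harbor→Machine M3 (2001 ops/s), Onyx→Machine M5 (1975 ops/s), Juno→Machine M4 (2271 ops/s) — total 2013+1890+2001+1975+2271 = 10150 ops/s.

Maximum total: 10150 ops/s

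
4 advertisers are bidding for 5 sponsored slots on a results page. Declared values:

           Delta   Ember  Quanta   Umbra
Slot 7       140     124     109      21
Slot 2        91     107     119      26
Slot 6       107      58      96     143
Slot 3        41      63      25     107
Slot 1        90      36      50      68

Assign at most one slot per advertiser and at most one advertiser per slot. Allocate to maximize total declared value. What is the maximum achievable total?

Max total: $476

Optimal: Delta→Slot 1 ($90), Ember→Slot 7 ($124), Quanta→Slot 2 ($119), Umbra→Slot 6 ($143) — total 90+124+119+143 = $476.
Column-greedy (each slot in turn goes to its best remaining advertiser) gives $465, worse by 11.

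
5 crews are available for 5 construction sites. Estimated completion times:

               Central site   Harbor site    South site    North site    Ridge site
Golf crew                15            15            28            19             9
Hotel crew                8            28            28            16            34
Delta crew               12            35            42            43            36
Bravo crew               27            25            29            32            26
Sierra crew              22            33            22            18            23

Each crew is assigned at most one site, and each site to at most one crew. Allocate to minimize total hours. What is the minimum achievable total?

Optimal: Golf crew→Ridge site (9 hours), Hotel crew→North site (16 hours), Delta crew→Central site (12 hours), Bravo crew→Harbor site (25 hours), Sierra crew→South site (22 hours) — total 9+16+12+25+22 = 84 hours.
Every other assignment is strictly worse.

Minimum total: 84 hours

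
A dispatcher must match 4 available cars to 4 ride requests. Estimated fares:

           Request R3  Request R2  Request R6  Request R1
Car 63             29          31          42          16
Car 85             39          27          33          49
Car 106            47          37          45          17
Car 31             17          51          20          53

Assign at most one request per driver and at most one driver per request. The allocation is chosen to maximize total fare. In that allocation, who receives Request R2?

Optimal: Car 63→Request R6 ($42), Car 85→Request R1 ($49), Car 106→Request R3 ($47), Car 31→Request R2 ($51) — total 42+49+47+51 = $189.
Max-entry greedy (repeatedly take the single best remaining cell) gives $169, worse by 20.
Swapping Car 85↔Car 63 (Car 85→Request R6 $33, Car 63→Request R1 $16) loses 42.
Car 31's own top request is Request R1 ($53), but forcing Car 31→Request R1 and reassigning the rest optimally gives only $171 — worse by 18.

Car 31 receives Request R2.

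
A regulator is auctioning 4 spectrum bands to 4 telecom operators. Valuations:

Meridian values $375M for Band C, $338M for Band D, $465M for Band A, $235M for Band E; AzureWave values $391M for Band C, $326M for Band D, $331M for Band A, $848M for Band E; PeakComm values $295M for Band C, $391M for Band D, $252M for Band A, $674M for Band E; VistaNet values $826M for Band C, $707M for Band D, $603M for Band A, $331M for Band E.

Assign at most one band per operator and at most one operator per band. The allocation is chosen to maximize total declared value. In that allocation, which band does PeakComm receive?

PeakComm receives Band D.

Optimal: Meridian→Band A ($465M), AzureWave→Band E ($848M), PeakComm→Band D ($391M), VistaNet→Band C ($826M) — total 465+848+391+826 = $2530M.
PeakComm's own top band is Band E ($674M), but forcing PeakComm→Band E and reassigning the rest optimally gives only $2291M — worse by 239.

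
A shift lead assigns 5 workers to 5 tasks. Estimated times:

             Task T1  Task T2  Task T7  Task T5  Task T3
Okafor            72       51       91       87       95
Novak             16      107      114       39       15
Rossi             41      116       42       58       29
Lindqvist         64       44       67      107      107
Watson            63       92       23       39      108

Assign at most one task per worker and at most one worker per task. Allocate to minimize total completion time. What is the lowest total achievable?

Minimum total: 199 min

Optimal: Okafor→Task T5 (87 min), Novak→Task T1 (16 min), Rossi→Task T3 (29 min), Lindqvist→Task T2 (44 min), Watson→Task T7 (23 min) — total 87+16+29+44+23 = 199 min.
Row-greedy (each worker in turn takes its cheapest remaining task) gives 213 min, worse by 14.
Next-best assignment: Okafor→Task T2, Novak→Task T1, Rossi→Task T3, Lindqvist→Task T7, Watson→Task T5 = 202 min.
Swapping Okafor↔Novak (Okafor→Task T1 72 min, Novak→Task T5 39 min) adds 8.
No other one-to-one assignment undercuts 199 min.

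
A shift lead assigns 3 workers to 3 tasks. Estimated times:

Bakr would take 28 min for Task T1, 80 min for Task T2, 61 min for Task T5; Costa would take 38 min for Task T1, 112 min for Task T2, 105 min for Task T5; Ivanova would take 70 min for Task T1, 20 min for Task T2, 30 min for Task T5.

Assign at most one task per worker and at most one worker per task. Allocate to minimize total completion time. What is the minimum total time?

Minimum total: 119 min

Optimal: Bakr→Task T5 (61 min), Costa→Task T1 (38 min), Ivanova→Task T2 (20 min) — total 61+38+20 = 119 min.
No other one-to-one assignment undercuts 119 min.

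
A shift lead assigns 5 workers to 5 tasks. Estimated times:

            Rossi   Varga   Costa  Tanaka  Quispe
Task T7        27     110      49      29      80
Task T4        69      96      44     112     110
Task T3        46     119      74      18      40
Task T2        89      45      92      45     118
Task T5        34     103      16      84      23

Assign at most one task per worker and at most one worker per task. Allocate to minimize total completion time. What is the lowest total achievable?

Min total: 157 min

Treat this as an assignment problem: match each worker to one task.
Optimal: Rossi→Task T7 (27 min), Varga→Task T2 (45 min), Costa→Task T4 (44 min), Tanaka→Task T3 (18 min), Quispe→Task T5 (23 min) — total 27+45+44+18+23 = 157 min.
Every other assignment is strictly worse.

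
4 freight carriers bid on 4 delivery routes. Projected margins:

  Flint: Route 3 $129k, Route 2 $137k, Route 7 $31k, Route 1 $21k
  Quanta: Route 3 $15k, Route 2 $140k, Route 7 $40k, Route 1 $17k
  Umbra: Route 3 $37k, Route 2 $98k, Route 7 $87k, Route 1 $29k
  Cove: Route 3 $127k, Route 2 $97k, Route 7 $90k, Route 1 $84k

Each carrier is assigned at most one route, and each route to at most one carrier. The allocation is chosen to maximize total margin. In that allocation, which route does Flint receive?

Flint receives Route 3.

Treat this as an assignment problem: match each carrier to one route.
Optimal: Flint→Route 3 ($129k), Quanta→Route 2 ($140k), Umbra→Route 7 ($87k), Cove→Route 1 ($84k) — total 129+140+87+84 = $440k.
Row-greedy (each carrier in turn takes its best remaining route) gives $298k, worse by 142.
Flint's own top route is Route 2 ($137k), but forcing Flint→Route 2 and reassigning the rest optimally gives only $368k — worse by 72.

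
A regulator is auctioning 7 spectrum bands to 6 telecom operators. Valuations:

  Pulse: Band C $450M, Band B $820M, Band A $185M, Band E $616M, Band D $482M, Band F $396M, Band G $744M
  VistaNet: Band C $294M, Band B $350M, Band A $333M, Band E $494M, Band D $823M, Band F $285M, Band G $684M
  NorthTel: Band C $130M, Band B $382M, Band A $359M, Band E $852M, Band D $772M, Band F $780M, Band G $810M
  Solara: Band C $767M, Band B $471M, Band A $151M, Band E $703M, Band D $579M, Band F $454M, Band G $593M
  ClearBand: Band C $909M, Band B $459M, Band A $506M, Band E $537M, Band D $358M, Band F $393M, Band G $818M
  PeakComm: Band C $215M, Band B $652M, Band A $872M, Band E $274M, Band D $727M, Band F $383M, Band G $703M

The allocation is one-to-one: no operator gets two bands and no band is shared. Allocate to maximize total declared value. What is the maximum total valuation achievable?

Optimal: Pulse→Band B ($820M), VistaNet→Band D ($823M), NorthTel→Band E ($852M), Solara→Band C ($767M), ClearBand→Band G ($818M), PeakComm→Band A ($872M) — total 820+823+852+767+818+872 = $4952M.

Maximum total: $4952M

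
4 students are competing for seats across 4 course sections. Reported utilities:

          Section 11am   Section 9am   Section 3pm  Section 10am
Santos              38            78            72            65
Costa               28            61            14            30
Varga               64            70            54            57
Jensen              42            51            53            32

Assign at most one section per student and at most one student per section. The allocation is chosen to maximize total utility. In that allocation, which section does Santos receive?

This is the linear assignment problem.
Optimal: Santos→Section 10am (65 points), Costa→Section 9am (61 points), Varga→Section 11am (64 points), Jensen→Section 3pm (53 points) — total 65+61+64+53 = 243 points.
Row-greedy (each student in turn takes its best remaining section) gives 225 points, worse by 18.
Swapping Varga↔Santos (Varga→Section 10am 57 points, Santos→Section 11am 38 points) loses 34.
Every other assignment is strictly worse.
Santos's own top section is Section 9am (78 points), but forcing Santos→Section 9am and reassigning the rest optimally gives only 225 points — worse by 18.

Santos receives Section 10am.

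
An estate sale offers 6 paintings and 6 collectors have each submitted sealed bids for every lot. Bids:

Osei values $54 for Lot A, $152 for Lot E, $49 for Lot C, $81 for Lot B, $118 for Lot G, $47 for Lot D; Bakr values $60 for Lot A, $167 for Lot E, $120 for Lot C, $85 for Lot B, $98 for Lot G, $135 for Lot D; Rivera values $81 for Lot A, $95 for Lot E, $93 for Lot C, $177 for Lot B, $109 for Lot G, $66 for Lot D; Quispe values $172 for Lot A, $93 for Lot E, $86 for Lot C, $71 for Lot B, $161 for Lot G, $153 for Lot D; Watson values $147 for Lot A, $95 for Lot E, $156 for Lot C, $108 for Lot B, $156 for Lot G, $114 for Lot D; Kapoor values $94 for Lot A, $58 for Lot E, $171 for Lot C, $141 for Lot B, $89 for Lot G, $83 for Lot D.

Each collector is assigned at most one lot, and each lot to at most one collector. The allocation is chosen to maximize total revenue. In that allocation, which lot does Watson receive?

Optimal: Osei→Lot E ($152), Bakr→Lot D ($135), Rivera→Lot B ($177), Quispe→Lot A ($172), Watson→Lot G ($156), Kapoor→Lot C ($171) — total 152+135+177+172+156+171 = $963.
Max-entry greedy (repeatedly take the single best remaining cell) gives $890, worse by 73.
Swapping Watson↔Rivera (Watson→Lot B $108, Rivera→Lot G $109) loses 116.
Watson's own top lot is Lot C ($156), but forcing Watson→Lot C and reassigning the rest optimally gives only $881 — worse by 82.

Watson receives Lot G.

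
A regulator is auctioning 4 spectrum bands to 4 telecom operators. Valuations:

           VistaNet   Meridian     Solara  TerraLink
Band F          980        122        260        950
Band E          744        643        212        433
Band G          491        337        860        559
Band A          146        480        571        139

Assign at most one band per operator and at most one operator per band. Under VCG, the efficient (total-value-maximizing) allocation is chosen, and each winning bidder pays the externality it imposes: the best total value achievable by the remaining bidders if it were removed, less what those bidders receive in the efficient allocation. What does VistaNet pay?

VistaNet pays $163M.

Efficient allocation: VistaNet→Band E ($744M), Meridian→Band A ($480M), Solara→Band G ($860M), TerraLink→Band F ($950M); total welfare W = $3034M.
VistaNet receives Band E at value $744M, so the others get W − 744 = $2290M.
Without VistaNet: best allocation of the remaining 3 bidders over all 4 bands is Meridian→Band E ($643M), Solara→Band G ($860M), TerraLink→Band F ($950M), total $2453M.
VCG payment = (others' best without VistaNet) − (others' welfare with VistaNet) = 2453 − 2290 = $163M.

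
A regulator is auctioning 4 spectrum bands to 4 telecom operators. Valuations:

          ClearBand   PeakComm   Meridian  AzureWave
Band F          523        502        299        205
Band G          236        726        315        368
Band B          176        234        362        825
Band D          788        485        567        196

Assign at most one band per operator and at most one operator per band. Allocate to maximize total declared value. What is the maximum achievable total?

Maximum total: $2641M

Treat this as an assignment problem: match each operator to one band.
Optimal: ClearBand→Band F ($523M), PeakComm→Band G ($726M), Meridian→Band D ($567M), AzureWave→Band B ($825M) — total 523+726+567+825 = $2641M.
Max-entry greedy (repeatedly take the single best remaining cell) gives $2638M, worse by 3.
Next-best assignment: ClearBand→Band D, PeakComm→Band G, Meridian→Band F, AzureWave→Band B = $2638M.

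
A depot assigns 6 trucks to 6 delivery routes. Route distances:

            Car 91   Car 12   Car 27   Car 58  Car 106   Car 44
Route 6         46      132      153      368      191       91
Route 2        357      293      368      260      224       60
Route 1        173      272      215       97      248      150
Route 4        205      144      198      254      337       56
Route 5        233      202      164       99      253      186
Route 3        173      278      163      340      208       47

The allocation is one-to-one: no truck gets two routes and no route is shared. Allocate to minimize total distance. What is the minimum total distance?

Min total: 719 km

This is the linear assignment problem.
Optimal: Car 91→Route 6 (46 km), Car 12→Route 4 (144 km), Car 27→Route 5 (164 km), Car 58→Route 1 (97 km), Car 106→Route 3 (208 km), Car 44→Route 2 (60 km) — total 46+144+164+97+208+60 = 719 km.
Min-entry greedy (repeatedly take the single cheapest remaining cell) gives 722 km, worse by 3.
Swapping Car 44↔Car 106 (Car 44→Route 3 47 km, Car 106→Route 2 224 km) adds 3.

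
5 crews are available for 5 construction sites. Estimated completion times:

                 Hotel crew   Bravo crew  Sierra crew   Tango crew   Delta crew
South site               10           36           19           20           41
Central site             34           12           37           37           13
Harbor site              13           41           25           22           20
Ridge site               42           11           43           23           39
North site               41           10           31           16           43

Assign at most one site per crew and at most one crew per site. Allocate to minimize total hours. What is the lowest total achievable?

Treat this as an assignment problem: match each crew to one site.
Optimal: Hotel crew→Harbor site (13 hours), Bravo crew→Ridge site (11 hours), Sierra crew→South site (19 hours), Tango crew→North site (16 hours), Delta crew→Central site (13 hours) — total 13+11+19+16+13 = 72 hours.
Row-greedy (each crew in turn takes its cheapest remaining site) gives 81 hours, worse by 9.
Next-best assignment: Hotel crew→South site, Bravo crew→Ridge site, Sierra crew→Harbor site, Tango crew→North site, Delta crew→Central site = 75 hours.
No other one-to-one assignment undercuts 72 hours.

Minimum total: 72 hours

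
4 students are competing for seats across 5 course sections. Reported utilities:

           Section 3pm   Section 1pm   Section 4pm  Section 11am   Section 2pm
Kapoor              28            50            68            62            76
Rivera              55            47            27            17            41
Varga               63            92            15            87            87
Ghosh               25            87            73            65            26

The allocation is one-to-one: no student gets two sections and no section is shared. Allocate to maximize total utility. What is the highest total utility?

Optimal: Kapoor→Section 2pm (76 points), Rivera→Section 3pm (55 points), Varga→Section 11am (87 points), Ghosh→Section 1pm (87 points) — total 76+55+87+87 = 305 points.
Column-greedy (each section in turn goes to its best remaining student) gives 235 points, worse by 70.
Next-best assignment: Kapoor→Section 4pm, Rivera→Section 3pm, Varga→Section 11am, Ghosh→Section 1pm = 297 points.
No other one-to-one assignment exceeds 305 points.

Max total: 305 points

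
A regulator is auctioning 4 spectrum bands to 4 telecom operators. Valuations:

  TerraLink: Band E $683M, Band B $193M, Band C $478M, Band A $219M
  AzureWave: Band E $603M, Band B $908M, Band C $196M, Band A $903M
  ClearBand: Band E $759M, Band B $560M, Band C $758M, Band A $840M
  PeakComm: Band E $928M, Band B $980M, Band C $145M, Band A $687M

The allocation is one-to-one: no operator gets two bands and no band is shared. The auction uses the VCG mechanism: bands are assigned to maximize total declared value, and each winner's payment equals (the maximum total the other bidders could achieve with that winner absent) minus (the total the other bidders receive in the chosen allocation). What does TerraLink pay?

TerraLink pays $35M.

Efficient allocation: TerraLink→Band E ($683M), AzureWave→Band A ($903M), ClearBand→Band C ($758M), PeakComm→Band B ($980M); total welfare W = $3324M.
TerraLink receives Band E at value $683M, so the others get W − 683 = $2641M.
Without TerraLink: best allocation of the remaining 3 bidders over all 4 bands is AzureWave→Band B ($908M), ClearBand→Band A ($840M), PeakComm→Band E ($928M), total $2676M.
VCG payment = (others' best without TerraLink) − (others' welfare with TerraLink) = 2676 − 2641 = $35M.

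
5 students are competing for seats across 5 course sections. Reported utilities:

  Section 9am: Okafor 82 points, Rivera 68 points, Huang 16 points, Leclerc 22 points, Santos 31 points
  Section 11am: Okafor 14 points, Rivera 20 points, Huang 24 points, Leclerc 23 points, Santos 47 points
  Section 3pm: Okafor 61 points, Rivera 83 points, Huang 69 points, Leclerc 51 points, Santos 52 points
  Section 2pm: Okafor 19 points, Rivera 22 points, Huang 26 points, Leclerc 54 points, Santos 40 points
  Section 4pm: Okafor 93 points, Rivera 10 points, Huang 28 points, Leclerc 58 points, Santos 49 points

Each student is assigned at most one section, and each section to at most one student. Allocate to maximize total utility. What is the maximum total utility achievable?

Optimal: Okafor→Section 4pm (93 points), Rivera→Section 9am (68 points), Huang→Section 3pm (69 points), Leclerc→Section 2pm (54 points), Santos→Section 11am (47 points) — total 93+68+69+54+47 = 331 points.
Row-greedy (each student in turn takes its best remaining section) gives 256 points, worse by 75.
Next-best assignment: Okafor→Section 9am, Rivera→Section 3pm, Huang→Section 2pm, Leclerc→Section 4pm, Santos→Section 11am = 296 points.
Swapping Leclerc↔Okafor (Leclerc→Section 4pm 58 points, Okafor→Section 2pm 19 points) loses 70.

Maximum total: 331 points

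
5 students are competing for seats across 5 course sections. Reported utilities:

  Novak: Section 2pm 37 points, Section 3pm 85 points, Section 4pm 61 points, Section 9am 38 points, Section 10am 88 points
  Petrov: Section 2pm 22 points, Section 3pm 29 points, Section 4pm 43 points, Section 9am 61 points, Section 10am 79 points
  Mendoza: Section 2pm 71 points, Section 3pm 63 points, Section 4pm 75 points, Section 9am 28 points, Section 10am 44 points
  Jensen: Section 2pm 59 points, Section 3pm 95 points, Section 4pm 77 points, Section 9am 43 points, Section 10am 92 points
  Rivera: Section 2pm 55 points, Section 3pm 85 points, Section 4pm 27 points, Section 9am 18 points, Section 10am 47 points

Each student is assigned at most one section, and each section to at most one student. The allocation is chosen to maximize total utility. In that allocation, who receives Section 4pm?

Optimal: Novak→Section 10am (88 points), Petrov→Section 9am (61 points), Mendoza→Section 2pm (71 points), Jensen→Section 4pm (77 points), Rivera→Section 3pm (85 points) — total 88+61+71+77+85 = 382 points.
Max-entry greedy (repeatedly take the single best remaining cell) gives 374 points, worse by 8.
Next-best assignment: Novak→Section 10am, Petrov→Section 9am, Mendoza→Section 4pm, Jensen→Section 3pm, Rivera→Section 2pm = 374 points.
Swapping Jensen↔Rivera (Jensen→Section 3pm 95 points, Rivera→Section 4pm 27 points) loses 40.
Jensen's own top section is Section 3pm (95 points), but forcing Jensen→Section 3pm and reassigning the rest optimally gives only 374 points — worse by 8.

Jensen receives Section 4pm.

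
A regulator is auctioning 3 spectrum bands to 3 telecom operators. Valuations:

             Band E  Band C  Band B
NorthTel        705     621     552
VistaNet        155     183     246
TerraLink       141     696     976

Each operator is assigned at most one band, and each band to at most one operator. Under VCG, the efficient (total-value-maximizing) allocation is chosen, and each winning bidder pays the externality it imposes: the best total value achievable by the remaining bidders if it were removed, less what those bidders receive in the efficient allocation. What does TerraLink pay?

TerraLink pays $63M.

Efficient allocation: NorthTel→Band E ($705M), VistaNet→Band C ($183M), TerraLink→Band B ($976M); total welfare W = $1864M.
TerraLink receives Band B at value $976M, so the others get W − 976 = $888M.
Without TerraLink: best allocation of the remaining 2 bidders over all 3 bands is NorthTel→Band E ($705M), VistaNet→Band B ($246M), total $951M.
VCG payment = (others' best without TerraLink) − (others' welfare with TerraLink) = 951 − 888 = $63M.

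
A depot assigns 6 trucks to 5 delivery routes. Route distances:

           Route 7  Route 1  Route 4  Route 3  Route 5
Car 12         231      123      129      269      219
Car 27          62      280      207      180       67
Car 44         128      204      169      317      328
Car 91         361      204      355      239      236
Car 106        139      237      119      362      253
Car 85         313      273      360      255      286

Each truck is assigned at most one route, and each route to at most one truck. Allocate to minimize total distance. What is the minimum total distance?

Minimum total: 676 km

This is a one-to-one assignment (minimum-cost bipartite matching).
Optimal: Car 44→Route 7 (128 km), Car 12→Route 1 (123 km), Car 106→Route 4 (119 km), Car 91→Route 3 (239 km), Car 27→Route 5 (67 km) — total 128+123+119+239+67 = 676 km.
Min-entry greedy (repeatedly take the single cheapest remaining cell) gives 795 km, worse by 119.
Next-best assignment: Car 44→Route 7, Car 12→Route 1, Car 106→Route 4, Car 85→Route 3, Car 27→Route 5 = 692 km.
Checked against all permutations: 676 km is optimal.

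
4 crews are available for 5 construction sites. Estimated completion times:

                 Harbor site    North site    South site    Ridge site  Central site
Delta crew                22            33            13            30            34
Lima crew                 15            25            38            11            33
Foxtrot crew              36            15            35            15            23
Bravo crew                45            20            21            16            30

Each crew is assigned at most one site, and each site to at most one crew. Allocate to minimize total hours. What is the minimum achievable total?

Optimal: Delta crew→South site (13 hours), Lima crew→Harbor site (15 hours), Foxtrot crew→North site (15 hours), Bravo crew→Ridge site (16 hours) — total 13+15+15+16 = 59 hours.
Min-entry greedy (repeatedly take the single cheapest remaining cell) gives 69 hours, worse by 10.
Next-best assignment: Delta crew→South site, Lima crew→Harbor site, Foxtrot crew→Ridge site, Bravo crew→North site = 63 hours.
Swapping Foxtrot crew↔Bravo crew (Foxtrot crew→Ridge site 15 hours, Bravo crew→North site 20 hours) adds 4.

Min total: 59 hours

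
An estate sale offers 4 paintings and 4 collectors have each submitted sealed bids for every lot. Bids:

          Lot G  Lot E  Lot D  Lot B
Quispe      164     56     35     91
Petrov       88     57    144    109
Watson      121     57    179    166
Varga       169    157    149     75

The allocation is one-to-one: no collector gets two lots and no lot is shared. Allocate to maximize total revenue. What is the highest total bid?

Maximum total: $631

Optimal: Quispe→Lot G ($164), Petrov→Lot D ($144), Watson→Lot B ($166), Varga→Lot E ($157) — total 164+144+166+157 = $631.
Column-greedy (each lot in turn goes to its best remaining collector) gives $496, worse by 135.
Next-best assignment: Quispe→Lot G, Petrov→Lot B, Watson→Lot D, Varga→Lot E = $609.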